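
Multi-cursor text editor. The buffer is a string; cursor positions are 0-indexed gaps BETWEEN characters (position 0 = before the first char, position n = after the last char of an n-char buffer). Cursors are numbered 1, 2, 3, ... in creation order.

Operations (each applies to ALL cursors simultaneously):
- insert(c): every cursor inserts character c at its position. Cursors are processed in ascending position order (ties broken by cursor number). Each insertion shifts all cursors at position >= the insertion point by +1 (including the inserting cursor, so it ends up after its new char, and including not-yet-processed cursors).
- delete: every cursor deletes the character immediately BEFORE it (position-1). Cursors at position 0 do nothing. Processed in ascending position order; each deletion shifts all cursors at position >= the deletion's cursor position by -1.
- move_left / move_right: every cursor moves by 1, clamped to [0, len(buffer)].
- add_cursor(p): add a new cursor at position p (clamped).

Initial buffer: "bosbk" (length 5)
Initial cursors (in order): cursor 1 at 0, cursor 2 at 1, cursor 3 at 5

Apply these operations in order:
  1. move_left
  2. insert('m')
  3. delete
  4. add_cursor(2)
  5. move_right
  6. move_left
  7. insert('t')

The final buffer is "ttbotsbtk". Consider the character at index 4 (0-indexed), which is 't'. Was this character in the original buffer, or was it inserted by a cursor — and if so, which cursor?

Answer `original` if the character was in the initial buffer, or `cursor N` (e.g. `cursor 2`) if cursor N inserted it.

After op 1 (move_left): buffer="bosbk" (len 5), cursors c1@0 c2@0 c3@4, authorship .....
After op 2 (insert('m')): buffer="mmbosbmk" (len 8), cursors c1@2 c2@2 c3@7, authorship 12....3.
After op 3 (delete): buffer="bosbk" (len 5), cursors c1@0 c2@0 c3@4, authorship .....
After op 4 (add_cursor(2)): buffer="bosbk" (len 5), cursors c1@0 c2@0 c4@2 c3@4, authorship .....
After op 5 (move_right): buffer="bosbk" (len 5), cursors c1@1 c2@1 c4@3 c3@5, authorship .....
After op 6 (move_left): buffer="bosbk" (len 5), cursors c1@0 c2@0 c4@2 c3@4, authorship .....
After op 7 (insert('t')): buffer="ttbotsbtk" (len 9), cursors c1@2 c2@2 c4@5 c3@8, authorship 12..4..3.
Authorship (.=original, N=cursor N): 1 2 . . 4 . . 3 .
Index 4: author = 4

Answer: cursor 4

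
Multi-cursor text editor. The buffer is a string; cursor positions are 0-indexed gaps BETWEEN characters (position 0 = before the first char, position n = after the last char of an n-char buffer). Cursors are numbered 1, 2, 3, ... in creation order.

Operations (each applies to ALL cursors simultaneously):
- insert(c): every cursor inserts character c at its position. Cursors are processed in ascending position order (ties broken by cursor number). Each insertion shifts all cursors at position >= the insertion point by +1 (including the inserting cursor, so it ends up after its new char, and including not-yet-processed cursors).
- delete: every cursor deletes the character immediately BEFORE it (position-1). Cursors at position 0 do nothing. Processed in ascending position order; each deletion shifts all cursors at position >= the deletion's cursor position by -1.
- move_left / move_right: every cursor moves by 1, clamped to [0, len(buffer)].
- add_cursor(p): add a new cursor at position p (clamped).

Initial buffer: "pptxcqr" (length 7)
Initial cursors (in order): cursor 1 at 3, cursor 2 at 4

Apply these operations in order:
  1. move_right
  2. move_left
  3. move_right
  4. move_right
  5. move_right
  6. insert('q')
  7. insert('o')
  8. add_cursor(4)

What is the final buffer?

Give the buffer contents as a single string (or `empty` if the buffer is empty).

Answer: pptxcqqorqo

Derivation:
After op 1 (move_right): buffer="pptxcqr" (len 7), cursors c1@4 c2@5, authorship .......
After op 2 (move_left): buffer="pptxcqr" (len 7), cursors c1@3 c2@4, authorship .......
After op 3 (move_right): buffer="pptxcqr" (len 7), cursors c1@4 c2@5, authorship .......
After op 4 (move_right): buffer="pptxcqr" (len 7), cursors c1@5 c2@6, authorship .......
After op 5 (move_right): buffer="pptxcqr" (len 7), cursors c1@6 c2@7, authorship .......
After op 6 (insert('q')): buffer="pptxcqqrq" (len 9), cursors c1@7 c2@9, authorship ......1.2
After op 7 (insert('o')): buffer="pptxcqqorqo" (len 11), cursors c1@8 c2@11, authorship ......11.22
After op 8 (add_cursor(4)): buffer="pptxcqqorqo" (len 11), cursors c3@4 c1@8 c2@11, authorship ......11.22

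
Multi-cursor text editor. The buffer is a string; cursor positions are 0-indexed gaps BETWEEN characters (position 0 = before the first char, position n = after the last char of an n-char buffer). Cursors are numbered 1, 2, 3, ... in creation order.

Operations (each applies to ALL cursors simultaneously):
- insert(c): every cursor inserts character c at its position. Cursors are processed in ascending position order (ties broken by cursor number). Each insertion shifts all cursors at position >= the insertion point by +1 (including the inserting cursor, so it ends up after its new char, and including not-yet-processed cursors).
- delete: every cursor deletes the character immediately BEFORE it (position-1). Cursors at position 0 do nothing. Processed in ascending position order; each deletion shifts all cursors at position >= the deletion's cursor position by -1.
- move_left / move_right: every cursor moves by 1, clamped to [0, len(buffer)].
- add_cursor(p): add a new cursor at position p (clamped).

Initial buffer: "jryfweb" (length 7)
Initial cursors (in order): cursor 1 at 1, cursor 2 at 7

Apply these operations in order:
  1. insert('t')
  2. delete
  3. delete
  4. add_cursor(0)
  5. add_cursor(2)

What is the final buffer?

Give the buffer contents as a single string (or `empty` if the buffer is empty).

After op 1 (insert('t')): buffer="jtryfwebt" (len 9), cursors c1@2 c2@9, authorship .1......2
After op 2 (delete): buffer="jryfweb" (len 7), cursors c1@1 c2@7, authorship .......
After op 3 (delete): buffer="ryfwe" (len 5), cursors c1@0 c2@5, authorship .....
After op 4 (add_cursor(0)): buffer="ryfwe" (len 5), cursors c1@0 c3@0 c2@5, authorship .....
After op 5 (add_cursor(2)): buffer="ryfwe" (len 5), cursors c1@0 c3@0 c4@2 c2@5, authorship .....

Answer: ryfwe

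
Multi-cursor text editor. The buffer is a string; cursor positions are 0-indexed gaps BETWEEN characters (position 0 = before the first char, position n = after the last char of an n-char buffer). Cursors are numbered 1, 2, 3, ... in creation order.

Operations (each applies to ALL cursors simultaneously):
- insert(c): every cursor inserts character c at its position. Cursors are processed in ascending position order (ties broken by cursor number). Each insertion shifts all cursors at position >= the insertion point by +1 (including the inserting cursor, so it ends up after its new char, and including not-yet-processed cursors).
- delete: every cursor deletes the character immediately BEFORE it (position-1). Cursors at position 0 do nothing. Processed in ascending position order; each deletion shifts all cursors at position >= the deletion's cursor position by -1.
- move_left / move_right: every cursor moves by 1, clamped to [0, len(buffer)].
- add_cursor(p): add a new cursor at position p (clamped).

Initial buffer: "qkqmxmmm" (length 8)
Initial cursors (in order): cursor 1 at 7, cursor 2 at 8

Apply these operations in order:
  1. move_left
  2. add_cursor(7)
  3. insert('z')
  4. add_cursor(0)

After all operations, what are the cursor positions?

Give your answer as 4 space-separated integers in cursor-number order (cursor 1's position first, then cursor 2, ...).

Answer: 7 10 10 0

Derivation:
After op 1 (move_left): buffer="qkqmxmmm" (len 8), cursors c1@6 c2@7, authorship ........
After op 2 (add_cursor(7)): buffer="qkqmxmmm" (len 8), cursors c1@6 c2@7 c3@7, authorship ........
After op 3 (insert('z')): buffer="qkqmxmzmzzm" (len 11), cursors c1@7 c2@10 c3@10, authorship ......1.23.
After op 4 (add_cursor(0)): buffer="qkqmxmzmzzm" (len 11), cursors c4@0 c1@7 c2@10 c3@10, authorship ......1.23.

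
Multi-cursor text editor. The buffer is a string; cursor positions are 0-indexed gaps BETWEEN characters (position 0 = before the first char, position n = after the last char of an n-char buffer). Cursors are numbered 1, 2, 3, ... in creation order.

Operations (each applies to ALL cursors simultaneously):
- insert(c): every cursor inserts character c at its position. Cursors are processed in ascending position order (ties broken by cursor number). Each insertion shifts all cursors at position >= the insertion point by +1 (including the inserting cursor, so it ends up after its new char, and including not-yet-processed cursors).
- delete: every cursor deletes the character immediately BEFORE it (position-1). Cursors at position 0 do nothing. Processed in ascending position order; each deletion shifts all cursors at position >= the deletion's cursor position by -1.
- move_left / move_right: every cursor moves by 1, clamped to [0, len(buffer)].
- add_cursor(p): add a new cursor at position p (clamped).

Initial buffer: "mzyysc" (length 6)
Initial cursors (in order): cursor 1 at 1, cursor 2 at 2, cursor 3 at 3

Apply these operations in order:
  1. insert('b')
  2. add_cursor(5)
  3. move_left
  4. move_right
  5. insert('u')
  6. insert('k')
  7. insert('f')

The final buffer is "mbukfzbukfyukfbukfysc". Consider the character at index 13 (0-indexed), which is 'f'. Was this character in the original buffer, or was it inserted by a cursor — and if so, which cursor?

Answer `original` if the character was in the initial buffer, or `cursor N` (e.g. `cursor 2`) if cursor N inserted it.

After op 1 (insert('b')): buffer="mbzbybysc" (len 9), cursors c1@2 c2@4 c3@6, authorship .1.2.3...
After op 2 (add_cursor(5)): buffer="mbzbybysc" (len 9), cursors c1@2 c2@4 c4@5 c3@6, authorship .1.2.3...
After op 3 (move_left): buffer="mbzbybysc" (len 9), cursors c1@1 c2@3 c4@4 c3@5, authorship .1.2.3...
After op 4 (move_right): buffer="mbzbybysc" (len 9), cursors c1@2 c2@4 c4@5 c3@6, authorship .1.2.3...
After op 5 (insert('u')): buffer="mbuzbuyubuysc" (len 13), cursors c1@3 c2@6 c4@8 c3@10, authorship .11.22.433...
After op 6 (insert('k')): buffer="mbukzbukyukbukysc" (len 17), cursors c1@4 c2@8 c4@11 c3@14, authorship .111.222.44333...
After op 7 (insert('f')): buffer="mbukfzbukfyukfbukfysc" (len 21), cursors c1@5 c2@10 c4@14 c3@18, authorship .1111.2222.4443333...
Authorship (.=original, N=cursor N): . 1 1 1 1 . 2 2 2 2 . 4 4 4 3 3 3 3 . . .
Index 13: author = 4

Answer: cursor 4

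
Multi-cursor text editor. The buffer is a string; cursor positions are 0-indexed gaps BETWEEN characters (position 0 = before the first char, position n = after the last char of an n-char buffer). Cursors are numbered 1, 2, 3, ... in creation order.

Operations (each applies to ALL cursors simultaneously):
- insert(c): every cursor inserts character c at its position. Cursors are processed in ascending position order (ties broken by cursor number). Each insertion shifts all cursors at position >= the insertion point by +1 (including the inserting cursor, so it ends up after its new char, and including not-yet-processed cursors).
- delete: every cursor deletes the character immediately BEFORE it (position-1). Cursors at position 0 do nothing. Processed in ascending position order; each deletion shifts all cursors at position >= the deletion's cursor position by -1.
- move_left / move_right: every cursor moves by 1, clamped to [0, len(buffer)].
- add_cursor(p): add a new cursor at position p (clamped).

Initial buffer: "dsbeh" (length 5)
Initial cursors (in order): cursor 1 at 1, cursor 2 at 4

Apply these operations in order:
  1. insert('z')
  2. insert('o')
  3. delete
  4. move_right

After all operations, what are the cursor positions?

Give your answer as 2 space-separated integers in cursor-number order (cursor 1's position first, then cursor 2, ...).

After op 1 (insert('z')): buffer="dzsbezh" (len 7), cursors c1@2 c2@6, authorship .1...2.
After op 2 (insert('o')): buffer="dzosbezoh" (len 9), cursors c1@3 c2@8, authorship .11...22.
After op 3 (delete): buffer="dzsbezh" (len 7), cursors c1@2 c2@6, authorship .1...2.
After op 4 (move_right): buffer="dzsbezh" (len 7), cursors c1@3 c2@7, authorship .1...2.

Answer: 3 7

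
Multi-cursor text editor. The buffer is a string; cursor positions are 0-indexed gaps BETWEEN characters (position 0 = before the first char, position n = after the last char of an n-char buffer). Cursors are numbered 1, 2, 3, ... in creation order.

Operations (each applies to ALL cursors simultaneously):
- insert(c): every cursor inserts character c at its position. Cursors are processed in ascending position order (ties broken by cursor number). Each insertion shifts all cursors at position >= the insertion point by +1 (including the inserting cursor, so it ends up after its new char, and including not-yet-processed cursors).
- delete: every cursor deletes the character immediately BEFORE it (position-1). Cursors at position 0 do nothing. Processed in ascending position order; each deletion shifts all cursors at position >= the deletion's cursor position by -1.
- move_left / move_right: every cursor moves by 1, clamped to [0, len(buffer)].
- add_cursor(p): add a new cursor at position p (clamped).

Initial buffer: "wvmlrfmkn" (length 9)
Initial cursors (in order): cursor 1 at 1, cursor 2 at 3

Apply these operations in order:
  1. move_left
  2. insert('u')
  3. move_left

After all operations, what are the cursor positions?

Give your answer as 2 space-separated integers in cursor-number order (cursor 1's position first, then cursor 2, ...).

Answer: 0 3

Derivation:
After op 1 (move_left): buffer="wvmlrfmkn" (len 9), cursors c1@0 c2@2, authorship .........
After op 2 (insert('u')): buffer="uwvumlrfmkn" (len 11), cursors c1@1 c2@4, authorship 1..2.......
After op 3 (move_left): buffer="uwvumlrfmkn" (len 11), cursors c1@0 c2@3, authorship 1..2.......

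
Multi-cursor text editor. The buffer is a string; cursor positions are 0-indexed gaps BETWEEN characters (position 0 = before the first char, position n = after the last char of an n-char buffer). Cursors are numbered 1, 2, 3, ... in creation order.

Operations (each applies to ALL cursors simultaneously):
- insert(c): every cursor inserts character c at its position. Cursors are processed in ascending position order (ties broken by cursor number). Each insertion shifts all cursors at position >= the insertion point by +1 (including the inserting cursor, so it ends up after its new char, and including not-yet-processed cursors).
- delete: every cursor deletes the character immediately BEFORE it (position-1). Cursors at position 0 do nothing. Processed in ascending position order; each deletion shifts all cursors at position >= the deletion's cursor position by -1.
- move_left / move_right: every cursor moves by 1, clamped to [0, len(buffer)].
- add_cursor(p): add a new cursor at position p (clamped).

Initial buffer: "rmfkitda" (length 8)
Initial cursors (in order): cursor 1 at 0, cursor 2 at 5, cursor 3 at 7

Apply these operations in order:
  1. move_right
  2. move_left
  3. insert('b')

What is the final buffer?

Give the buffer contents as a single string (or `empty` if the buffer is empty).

Answer: brmfkibtdba

Derivation:
After op 1 (move_right): buffer="rmfkitda" (len 8), cursors c1@1 c2@6 c3@8, authorship ........
After op 2 (move_left): buffer="rmfkitda" (len 8), cursors c1@0 c2@5 c3@7, authorship ........
After op 3 (insert('b')): buffer="brmfkibtdba" (len 11), cursors c1@1 c2@7 c3@10, authorship 1.....2..3.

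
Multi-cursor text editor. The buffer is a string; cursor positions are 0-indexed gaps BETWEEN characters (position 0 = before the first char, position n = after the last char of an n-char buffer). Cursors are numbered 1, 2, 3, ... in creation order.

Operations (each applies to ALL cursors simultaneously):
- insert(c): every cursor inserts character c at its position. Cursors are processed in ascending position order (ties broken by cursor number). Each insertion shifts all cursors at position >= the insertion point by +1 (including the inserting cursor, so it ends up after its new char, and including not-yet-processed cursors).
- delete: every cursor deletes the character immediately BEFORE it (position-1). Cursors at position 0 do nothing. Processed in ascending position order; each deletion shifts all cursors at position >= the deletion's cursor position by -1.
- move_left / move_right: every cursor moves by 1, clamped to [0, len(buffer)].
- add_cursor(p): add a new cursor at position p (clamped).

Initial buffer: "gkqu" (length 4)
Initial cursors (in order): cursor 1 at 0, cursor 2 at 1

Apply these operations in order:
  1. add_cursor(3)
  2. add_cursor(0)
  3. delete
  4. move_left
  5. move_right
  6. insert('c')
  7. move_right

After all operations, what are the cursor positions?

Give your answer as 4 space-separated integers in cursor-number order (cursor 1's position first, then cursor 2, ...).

After op 1 (add_cursor(3)): buffer="gkqu" (len 4), cursors c1@0 c2@1 c3@3, authorship ....
After op 2 (add_cursor(0)): buffer="gkqu" (len 4), cursors c1@0 c4@0 c2@1 c3@3, authorship ....
After op 3 (delete): buffer="ku" (len 2), cursors c1@0 c2@0 c4@0 c3@1, authorship ..
After op 4 (move_left): buffer="ku" (len 2), cursors c1@0 c2@0 c3@0 c4@0, authorship ..
After op 5 (move_right): buffer="ku" (len 2), cursors c1@1 c2@1 c3@1 c4@1, authorship ..
After op 6 (insert('c')): buffer="kccccu" (len 6), cursors c1@5 c2@5 c3@5 c4@5, authorship .1234.
After op 7 (move_right): buffer="kccccu" (len 6), cursors c1@6 c2@6 c3@6 c4@6, authorship .1234.

Answer: 6 6 6 6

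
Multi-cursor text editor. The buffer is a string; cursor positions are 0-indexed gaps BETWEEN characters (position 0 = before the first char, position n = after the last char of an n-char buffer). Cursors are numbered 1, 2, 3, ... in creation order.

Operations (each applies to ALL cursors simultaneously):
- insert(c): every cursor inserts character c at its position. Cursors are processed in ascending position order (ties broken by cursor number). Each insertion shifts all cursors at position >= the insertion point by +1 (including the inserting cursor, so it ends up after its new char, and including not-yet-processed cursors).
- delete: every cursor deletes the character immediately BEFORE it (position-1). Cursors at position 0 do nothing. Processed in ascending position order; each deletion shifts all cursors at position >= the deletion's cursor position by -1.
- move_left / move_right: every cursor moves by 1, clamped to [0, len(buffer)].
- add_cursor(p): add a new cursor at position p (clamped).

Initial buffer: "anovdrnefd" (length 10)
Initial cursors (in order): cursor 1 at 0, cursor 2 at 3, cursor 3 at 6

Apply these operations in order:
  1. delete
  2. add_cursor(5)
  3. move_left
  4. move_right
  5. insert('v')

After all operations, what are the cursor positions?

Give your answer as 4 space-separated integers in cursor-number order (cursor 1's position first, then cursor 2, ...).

After op 1 (delete): buffer="anvdnefd" (len 8), cursors c1@0 c2@2 c3@4, authorship ........
After op 2 (add_cursor(5)): buffer="anvdnefd" (len 8), cursors c1@0 c2@2 c3@4 c4@5, authorship ........
After op 3 (move_left): buffer="anvdnefd" (len 8), cursors c1@0 c2@1 c3@3 c4@4, authorship ........
After op 4 (move_right): buffer="anvdnefd" (len 8), cursors c1@1 c2@2 c3@4 c4@5, authorship ........
After op 5 (insert('v')): buffer="avnvvdvnvefd" (len 12), cursors c1@2 c2@4 c3@7 c4@9, authorship .1.2..3.4...

Answer: 2 4 7 9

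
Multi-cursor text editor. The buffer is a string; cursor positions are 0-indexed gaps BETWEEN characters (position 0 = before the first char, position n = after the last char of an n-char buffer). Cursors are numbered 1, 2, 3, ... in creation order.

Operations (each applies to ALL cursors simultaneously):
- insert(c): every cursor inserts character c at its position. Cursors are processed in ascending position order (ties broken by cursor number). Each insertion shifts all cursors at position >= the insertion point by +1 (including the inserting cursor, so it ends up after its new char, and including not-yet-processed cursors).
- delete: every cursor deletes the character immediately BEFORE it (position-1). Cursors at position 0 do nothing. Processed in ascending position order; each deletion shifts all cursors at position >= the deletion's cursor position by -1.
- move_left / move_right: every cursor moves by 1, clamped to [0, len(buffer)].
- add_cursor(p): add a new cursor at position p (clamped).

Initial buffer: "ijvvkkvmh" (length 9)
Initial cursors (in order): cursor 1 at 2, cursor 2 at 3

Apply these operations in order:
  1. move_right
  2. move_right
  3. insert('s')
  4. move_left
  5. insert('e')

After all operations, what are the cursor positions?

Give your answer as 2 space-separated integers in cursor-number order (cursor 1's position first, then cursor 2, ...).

Answer: 5 8

Derivation:
After op 1 (move_right): buffer="ijvvkkvmh" (len 9), cursors c1@3 c2@4, authorship .........
After op 2 (move_right): buffer="ijvvkkvmh" (len 9), cursors c1@4 c2@5, authorship .........
After op 3 (insert('s')): buffer="ijvvskskvmh" (len 11), cursors c1@5 c2@7, authorship ....1.2....
After op 4 (move_left): buffer="ijvvskskvmh" (len 11), cursors c1@4 c2@6, authorship ....1.2....
After op 5 (insert('e')): buffer="ijvveskeskvmh" (len 13), cursors c1@5 c2@8, authorship ....11.22....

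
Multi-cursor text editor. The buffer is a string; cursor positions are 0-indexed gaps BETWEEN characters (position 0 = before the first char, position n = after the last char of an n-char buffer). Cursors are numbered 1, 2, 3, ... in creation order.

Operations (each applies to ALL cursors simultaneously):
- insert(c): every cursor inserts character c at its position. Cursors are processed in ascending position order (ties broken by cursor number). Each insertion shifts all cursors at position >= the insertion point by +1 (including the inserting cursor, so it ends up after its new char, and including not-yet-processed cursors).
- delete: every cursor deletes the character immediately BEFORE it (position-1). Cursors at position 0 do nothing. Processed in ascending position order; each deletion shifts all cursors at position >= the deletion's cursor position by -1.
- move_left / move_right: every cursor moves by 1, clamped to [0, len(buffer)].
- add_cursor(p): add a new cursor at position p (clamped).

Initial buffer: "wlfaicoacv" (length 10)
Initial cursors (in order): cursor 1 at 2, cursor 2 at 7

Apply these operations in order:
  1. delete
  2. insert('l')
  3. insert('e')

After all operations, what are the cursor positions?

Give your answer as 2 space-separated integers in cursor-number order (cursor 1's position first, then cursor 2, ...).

Answer: 3 9

Derivation:
After op 1 (delete): buffer="wfaicacv" (len 8), cursors c1@1 c2@5, authorship ........
After op 2 (insert('l')): buffer="wlfaiclacv" (len 10), cursors c1@2 c2@7, authorship .1....2...
After op 3 (insert('e')): buffer="wlefaicleacv" (len 12), cursors c1@3 c2@9, authorship .11....22...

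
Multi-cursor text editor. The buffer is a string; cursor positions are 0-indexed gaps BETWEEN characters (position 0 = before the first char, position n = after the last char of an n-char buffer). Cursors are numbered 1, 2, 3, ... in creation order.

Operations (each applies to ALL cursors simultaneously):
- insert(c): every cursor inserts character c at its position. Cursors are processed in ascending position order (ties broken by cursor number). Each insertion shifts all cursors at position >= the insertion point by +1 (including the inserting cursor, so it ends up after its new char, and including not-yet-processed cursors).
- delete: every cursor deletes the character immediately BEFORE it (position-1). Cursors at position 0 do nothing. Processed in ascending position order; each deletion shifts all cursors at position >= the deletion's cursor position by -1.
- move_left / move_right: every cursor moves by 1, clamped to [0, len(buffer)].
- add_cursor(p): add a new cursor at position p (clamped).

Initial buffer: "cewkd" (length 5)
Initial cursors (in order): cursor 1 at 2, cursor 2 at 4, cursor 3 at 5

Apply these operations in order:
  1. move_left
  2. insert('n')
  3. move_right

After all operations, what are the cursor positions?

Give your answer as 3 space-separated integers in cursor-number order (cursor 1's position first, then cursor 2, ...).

Answer: 3 6 8

Derivation:
After op 1 (move_left): buffer="cewkd" (len 5), cursors c1@1 c2@3 c3@4, authorship .....
After op 2 (insert('n')): buffer="cnewnknd" (len 8), cursors c1@2 c2@5 c3@7, authorship .1..2.3.
After op 3 (move_right): buffer="cnewnknd" (len 8), cursors c1@3 c2@6 c3@8, authorship .1..2.3.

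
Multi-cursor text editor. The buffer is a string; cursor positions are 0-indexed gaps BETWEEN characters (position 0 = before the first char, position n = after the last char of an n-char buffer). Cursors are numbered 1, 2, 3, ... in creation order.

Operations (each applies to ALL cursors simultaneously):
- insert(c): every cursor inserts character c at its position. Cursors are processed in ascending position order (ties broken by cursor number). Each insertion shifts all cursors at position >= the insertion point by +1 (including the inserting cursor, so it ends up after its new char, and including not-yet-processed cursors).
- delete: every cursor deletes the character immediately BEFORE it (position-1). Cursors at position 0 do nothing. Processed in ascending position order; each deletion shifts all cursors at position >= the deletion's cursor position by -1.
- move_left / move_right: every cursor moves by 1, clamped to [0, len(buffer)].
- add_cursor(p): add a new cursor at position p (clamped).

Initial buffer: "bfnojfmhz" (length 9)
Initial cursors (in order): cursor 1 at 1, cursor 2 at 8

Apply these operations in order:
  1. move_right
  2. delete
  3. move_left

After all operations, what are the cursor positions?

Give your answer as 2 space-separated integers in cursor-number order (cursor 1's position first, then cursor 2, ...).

Answer: 0 6

Derivation:
After op 1 (move_right): buffer="bfnojfmhz" (len 9), cursors c1@2 c2@9, authorship .........
After op 2 (delete): buffer="bnojfmh" (len 7), cursors c1@1 c2@7, authorship .......
After op 3 (move_left): buffer="bnojfmh" (len 7), cursors c1@0 c2@6, authorship .......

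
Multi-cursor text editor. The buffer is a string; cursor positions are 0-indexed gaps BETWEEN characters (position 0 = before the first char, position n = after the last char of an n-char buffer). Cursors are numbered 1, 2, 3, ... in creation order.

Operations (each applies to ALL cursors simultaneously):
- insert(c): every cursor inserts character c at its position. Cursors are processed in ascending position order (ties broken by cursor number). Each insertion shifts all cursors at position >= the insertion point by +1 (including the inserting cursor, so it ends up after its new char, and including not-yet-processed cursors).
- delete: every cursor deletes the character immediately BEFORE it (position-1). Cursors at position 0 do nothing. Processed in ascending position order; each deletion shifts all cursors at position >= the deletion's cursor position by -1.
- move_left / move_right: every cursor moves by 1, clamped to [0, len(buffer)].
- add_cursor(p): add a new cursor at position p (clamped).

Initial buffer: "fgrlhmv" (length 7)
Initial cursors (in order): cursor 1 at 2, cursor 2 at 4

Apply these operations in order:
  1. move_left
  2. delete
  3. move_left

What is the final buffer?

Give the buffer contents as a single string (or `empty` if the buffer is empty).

Answer: glhmv

Derivation:
After op 1 (move_left): buffer="fgrlhmv" (len 7), cursors c1@1 c2@3, authorship .......
After op 2 (delete): buffer="glhmv" (len 5), cursors c1@0 c2@1, authorship .....
After op 3 (move_left): buffer="glhmv" (len 5), cursors c1@0 c2@0, authorship .....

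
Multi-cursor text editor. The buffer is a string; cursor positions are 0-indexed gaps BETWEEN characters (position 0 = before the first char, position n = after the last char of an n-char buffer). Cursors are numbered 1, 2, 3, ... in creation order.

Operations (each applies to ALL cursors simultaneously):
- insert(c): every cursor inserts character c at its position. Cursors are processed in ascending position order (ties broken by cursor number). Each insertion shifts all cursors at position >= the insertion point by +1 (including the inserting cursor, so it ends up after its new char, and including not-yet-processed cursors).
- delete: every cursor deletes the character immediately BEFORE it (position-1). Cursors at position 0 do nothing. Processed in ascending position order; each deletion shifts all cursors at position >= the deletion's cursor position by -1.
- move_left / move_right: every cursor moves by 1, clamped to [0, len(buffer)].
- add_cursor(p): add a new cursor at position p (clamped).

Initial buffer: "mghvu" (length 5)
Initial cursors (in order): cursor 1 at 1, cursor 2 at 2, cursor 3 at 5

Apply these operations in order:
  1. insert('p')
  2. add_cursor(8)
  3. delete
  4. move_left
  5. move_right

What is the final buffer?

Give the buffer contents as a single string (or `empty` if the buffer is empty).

Answer: mghv

Derivation:
After op 1 (insert('p')): buffer="mpgphvup" (len 8), cursors c1@2 c2@4 c3@8, authorship .1.2...3
After op 2 (add_cursor(8)): buffer="mpgphvup" (len 8), cursors c1@2 c2@4 c3@8 c4@8, authorship .1.2...3
After op 3 (delete): buffer="mghv" (len 4), cursors c1@1 c2@2 c3@4 c4@4, authorship ....
After op 4 (move_left): buffer="mghv" (len 4), cursors c1@0 c2@1 c3@3 c4@3, authorship ....
After op 5 (move_right): buffer="mghv" (len 4), cursors c1@1 c2@2 c3@4 c4@4, authorship ....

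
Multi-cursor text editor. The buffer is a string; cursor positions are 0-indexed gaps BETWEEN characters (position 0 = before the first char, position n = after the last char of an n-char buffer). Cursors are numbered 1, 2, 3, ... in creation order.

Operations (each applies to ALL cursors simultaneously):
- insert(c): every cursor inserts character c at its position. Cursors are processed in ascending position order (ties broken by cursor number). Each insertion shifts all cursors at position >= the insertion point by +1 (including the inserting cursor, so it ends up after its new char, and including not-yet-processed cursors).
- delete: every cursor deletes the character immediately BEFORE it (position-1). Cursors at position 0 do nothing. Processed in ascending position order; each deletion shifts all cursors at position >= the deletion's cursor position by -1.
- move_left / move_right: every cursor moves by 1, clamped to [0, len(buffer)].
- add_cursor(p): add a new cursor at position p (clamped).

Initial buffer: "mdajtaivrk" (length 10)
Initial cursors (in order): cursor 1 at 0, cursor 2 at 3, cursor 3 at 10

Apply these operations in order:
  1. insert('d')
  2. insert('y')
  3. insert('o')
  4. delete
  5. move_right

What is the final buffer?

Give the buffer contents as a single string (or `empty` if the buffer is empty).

After op 1 (insert('d')): buffer="dmdadjtaivrkd" (len 13), cursors c1@1 c2@5 c3@13, authorship 1...2.......3
After op 2 (insert('y')): buffer="dymdadyjtaivrkdy" (len 16), cursors c1@2 c2@7 c3@16, authorship 11...22.......33
After op 3 (insert('o')): buffer="dyomdadyojtaivrkdyo" (len 19), cursors c1@3 c2@9 c3@19, authorship 111...222.......333
After op 4 (delete): buffer="dymdadyjtaivrkdy" (len 16), cursors c1@2 c2@7 c3@16, authorship 11...22.......33
After op 5 (move_right): buffer="dymdadyjtaivrkdy" (len 16), cursors c1@3 c2@8 c3@16, authorship 11...22.......33

Answer: dymdadyjtaivrkdy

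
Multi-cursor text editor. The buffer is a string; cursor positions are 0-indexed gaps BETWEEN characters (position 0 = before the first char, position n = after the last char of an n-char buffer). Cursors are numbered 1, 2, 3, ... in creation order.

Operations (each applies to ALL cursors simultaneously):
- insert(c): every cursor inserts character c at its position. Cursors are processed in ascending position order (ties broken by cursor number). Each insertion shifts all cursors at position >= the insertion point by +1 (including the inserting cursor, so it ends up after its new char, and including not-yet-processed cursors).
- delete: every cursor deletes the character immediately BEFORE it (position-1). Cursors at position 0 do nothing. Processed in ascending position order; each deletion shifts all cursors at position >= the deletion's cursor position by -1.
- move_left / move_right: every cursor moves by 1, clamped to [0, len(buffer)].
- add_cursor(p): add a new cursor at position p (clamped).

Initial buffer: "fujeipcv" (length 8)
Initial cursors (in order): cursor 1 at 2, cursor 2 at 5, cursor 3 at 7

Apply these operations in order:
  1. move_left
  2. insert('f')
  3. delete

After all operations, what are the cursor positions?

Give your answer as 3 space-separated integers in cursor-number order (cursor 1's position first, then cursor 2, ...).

After op 1 (move_left): buffer="fujeipcv" (len 8), cursors c1@1 c2@4 c3@6, authorship ........
After op 2 (insert('f')): buffer="ffujefipfcv" (len 11), cursors c1@2 c2@6 c3@9, authorship .1...2..3..
After op 3 (delete): buffer="fujeipcv" (len 8), cursors c1@1 c2@4 c3@6, authorship ........

Answer: 1 4 6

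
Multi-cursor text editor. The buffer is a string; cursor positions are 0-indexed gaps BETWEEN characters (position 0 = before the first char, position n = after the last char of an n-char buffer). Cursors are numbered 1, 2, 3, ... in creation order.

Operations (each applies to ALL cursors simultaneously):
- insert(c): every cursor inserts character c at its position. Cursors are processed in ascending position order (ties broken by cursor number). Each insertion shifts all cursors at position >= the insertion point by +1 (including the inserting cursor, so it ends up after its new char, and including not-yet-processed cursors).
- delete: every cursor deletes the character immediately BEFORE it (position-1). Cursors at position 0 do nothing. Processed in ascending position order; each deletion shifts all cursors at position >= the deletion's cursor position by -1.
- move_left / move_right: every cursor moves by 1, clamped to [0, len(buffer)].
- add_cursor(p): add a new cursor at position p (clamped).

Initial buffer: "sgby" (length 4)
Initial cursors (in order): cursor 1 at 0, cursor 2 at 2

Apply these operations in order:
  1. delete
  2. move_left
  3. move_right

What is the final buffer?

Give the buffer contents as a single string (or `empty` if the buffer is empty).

After op 1 (delete): buffer="sby" (len 3), cursors c1@0 c2@1, authorship ...
After op 2 (move_left): buffer="sby" (len 3), cursors c1@0 c2@0, authorship ...
After op 3 (move_right): buffer="sby" (len 3), cursors c1@1 c2@1, authorship ...

Answer: sby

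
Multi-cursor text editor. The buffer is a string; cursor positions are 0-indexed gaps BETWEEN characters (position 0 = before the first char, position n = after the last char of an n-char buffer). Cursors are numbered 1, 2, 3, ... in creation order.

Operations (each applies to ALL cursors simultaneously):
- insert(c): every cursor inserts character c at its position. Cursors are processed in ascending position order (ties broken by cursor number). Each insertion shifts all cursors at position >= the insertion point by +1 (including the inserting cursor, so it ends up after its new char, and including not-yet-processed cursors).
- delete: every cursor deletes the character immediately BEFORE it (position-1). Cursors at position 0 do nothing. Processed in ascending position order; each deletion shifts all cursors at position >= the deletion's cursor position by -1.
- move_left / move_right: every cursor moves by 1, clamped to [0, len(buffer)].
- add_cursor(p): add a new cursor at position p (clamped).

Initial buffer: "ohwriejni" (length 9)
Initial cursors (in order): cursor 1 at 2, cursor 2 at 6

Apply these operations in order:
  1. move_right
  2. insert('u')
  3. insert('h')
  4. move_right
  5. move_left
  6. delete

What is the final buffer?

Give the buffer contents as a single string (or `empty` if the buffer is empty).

Answer: ohwuriejuni

Derivation:
After op 1 (move_right): buffer="ohwriejni" (len 9), cursors c1@3 c2@7, authorship .........
After op 2 (insert('u')): buffer="ohwuriejuni" (len 11), cursors c1@4 c2@9, authorship ...1....2..
After op 3 (insert('h')): buffer="ohwuhriejuhni" (len 13), cursors c1@5 c2@11, authorship ...11....22..
After op 4 (move_right): buffer="ohwuhriejuhni" (len 13), cursors c1@6 c2@12, authorship ...11....22..
After op 5 (move_left): buffer="ohwuhriejuhni" (len 13), cursors c1@5 c2@11, authorship ...11....22..
After op 6 (delete): buffer="ohwuriejuni" (len 11), cursors c1@4 c2@9, authorship ...1....2..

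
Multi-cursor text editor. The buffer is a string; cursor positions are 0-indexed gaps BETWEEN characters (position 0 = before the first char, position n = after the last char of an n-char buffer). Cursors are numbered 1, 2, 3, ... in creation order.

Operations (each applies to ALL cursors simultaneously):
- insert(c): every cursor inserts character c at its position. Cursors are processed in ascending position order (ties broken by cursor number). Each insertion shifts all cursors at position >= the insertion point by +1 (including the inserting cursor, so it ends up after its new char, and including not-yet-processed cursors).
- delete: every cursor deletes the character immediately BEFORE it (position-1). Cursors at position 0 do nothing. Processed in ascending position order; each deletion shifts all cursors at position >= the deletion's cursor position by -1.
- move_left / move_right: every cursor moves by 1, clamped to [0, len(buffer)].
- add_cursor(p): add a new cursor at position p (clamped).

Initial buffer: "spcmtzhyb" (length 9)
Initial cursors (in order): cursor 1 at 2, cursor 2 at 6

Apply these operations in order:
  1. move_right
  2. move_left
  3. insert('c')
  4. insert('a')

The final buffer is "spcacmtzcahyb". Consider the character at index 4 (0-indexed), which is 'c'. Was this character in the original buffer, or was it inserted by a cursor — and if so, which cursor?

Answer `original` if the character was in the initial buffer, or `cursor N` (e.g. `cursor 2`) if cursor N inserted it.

After op 1 (move_right): buffer="spcmtzhyb" (len 9), cursors c1@3 c2@7, authorship .........
After op 2 (move_left): buffer="spcmtzhyb" (len 9), cursors c1@2 c2@6, authorship .........
After op 3 (insert('c')): buffer="spccmtzchyb" (len 11), cursors c1@3 c2@8, authorship ..1....2...
After op 4 (insert('a')): buffer="spcacmtzcahyb" (len 13), cursors c1@4 c2@10, authorship ..11....22...
Authorship (.=original, N=cursor N): . . 1 1 . . . . 2 2 . . .
Index 4: author = original

Answer: original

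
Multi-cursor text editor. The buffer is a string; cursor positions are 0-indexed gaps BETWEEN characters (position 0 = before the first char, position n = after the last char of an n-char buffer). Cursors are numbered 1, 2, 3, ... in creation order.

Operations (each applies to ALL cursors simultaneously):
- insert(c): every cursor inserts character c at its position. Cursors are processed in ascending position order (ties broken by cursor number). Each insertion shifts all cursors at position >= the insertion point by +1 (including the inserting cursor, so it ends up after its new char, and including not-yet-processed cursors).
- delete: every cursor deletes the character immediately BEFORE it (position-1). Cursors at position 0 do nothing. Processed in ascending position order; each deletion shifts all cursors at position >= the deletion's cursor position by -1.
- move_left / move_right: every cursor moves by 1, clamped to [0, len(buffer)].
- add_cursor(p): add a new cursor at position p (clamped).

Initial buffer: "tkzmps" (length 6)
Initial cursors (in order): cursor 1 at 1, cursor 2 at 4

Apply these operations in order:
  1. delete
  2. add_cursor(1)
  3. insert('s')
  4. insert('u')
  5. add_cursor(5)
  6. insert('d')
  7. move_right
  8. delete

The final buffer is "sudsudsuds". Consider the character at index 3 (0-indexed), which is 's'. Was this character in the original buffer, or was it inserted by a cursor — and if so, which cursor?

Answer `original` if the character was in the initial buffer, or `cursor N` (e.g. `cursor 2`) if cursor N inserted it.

Answer: cursor 3

Derivation:
After op 1 (delete): buffer="kzps" (len 4), cursors c1@0 c2@2, authorship ....
After op 2 (add_cursor(1)): buffer="kzps" (len 4), cursors c1@0 c3@1 c2@2, authorship ....
After op 3 (insert('s')): buffer="skszsps" (len 7), cursors c1@1 c3@3 c2@5, authorship 1.3.2..
After op 4 (insert('u')): buffer="suksuzsups" (len 10), cursors c1@2 c3@5 c2@8, authorship 11.33.22..
After op 5 (add_cursor(5)): buffer="suksuzsups" (len 10), cursors c1@2 c3@5 c4@5 c2@8, authorship 11.33.22..
After op 6 (insert('d')): buffer="sudksuddzsudps" (len 14), cursors c1@3 c3@8 c4@8 c2@12, authorship 111.3334.222..
After op 7 (move_right): buffer="sudksuddzsudps" (len 14), cursors c1@4 c3@9 c4@9 c2@13, authorship 111.3334.222..
After op 8 (delete): buffer="sudsudsuds" (len 10), cursors c1@3 c3@6 c4@6 c2@9, authorship 111333222.
Authorship (.=original, N=cursor N): 1 1 1 3 3 3 2 2 2 .
Index 3: author = 3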